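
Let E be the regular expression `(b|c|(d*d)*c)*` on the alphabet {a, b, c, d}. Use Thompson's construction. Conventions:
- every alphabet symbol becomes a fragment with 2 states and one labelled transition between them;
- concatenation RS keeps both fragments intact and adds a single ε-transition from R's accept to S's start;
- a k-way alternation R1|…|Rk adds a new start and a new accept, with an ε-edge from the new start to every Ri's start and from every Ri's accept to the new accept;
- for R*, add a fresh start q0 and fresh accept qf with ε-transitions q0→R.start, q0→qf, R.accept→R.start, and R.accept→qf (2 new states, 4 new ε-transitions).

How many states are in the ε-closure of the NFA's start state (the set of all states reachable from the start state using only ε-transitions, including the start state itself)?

12

Work bottom-up. For each fragment F, track |ε-closure(F.start)| and whether F's accept lies in that closure (i.e. whether F accepts ε). A single-symbol fragment has closure size 1 and does not accept ε.
  d* : the star's fresh start ε-reaches both the body's start and the fresh accept: |ε-closure| = 2 + 1 = 3
  d*d : the left operand accepts ε, so the closure extends into the next operand (via the concat ε-link); |ε-closure| = 3 + 1 = 4
  (d*d)* : new start has ε-edges to the inner start and to the new accept, so |ε-closure| = 2 + 4 = 6
  (d*d)*c : the left operand accepts ε, so the closure extends into the next operand (via the concat ε-link); |ε-closure| = 6 + 1 = 7
  b|c|(d*d)*c : |ε-closure| = 1 + 1 + 1 + 7 = 10 (the new accept is not ε-reachable since no branch accepts ε)
  (b|c|(d*d)*c)* : new start has ε-edges to the inner start and to the new accept, so |ε-closure| = 2 + 10 = 12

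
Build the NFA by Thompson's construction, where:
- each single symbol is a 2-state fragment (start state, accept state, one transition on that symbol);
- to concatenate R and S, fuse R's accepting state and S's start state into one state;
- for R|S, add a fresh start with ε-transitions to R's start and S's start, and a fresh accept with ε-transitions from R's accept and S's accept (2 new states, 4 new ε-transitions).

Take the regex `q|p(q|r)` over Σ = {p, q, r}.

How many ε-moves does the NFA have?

8

Per subexpression:
Each of the 4 symbol leaves contributes 0 ε-transitions.
  q|r = 4 ε-transitions
  p(q|r) = 4 ε-transitions
  q|p(q|r) = 8 ε-transitions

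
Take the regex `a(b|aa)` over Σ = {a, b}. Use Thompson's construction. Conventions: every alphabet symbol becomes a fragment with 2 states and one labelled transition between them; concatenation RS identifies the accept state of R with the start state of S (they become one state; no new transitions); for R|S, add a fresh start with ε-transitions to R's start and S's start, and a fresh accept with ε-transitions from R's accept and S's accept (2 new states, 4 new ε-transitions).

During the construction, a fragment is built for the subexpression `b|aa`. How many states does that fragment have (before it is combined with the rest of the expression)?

Fragment for `b|aa`:
Each of the 3 symbol leaves contributes a 2-state fragment.
  aa — 3 states
  b|aa — 7 states

7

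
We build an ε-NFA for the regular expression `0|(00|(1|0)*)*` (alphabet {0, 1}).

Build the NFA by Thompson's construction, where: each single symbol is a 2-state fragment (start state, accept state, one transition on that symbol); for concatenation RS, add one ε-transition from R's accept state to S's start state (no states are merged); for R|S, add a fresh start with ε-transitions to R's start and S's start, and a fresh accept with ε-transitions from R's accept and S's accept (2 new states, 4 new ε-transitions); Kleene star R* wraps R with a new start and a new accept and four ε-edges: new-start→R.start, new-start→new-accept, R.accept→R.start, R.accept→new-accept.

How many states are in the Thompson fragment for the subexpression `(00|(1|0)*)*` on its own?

Fragment for `(00|(1|0)*)*`:
Each of the 4 symbol leaves contributes a 2-state fragment.
  00 : 4 states
  1|0 : 6 states
  (1|0)* : 8 states
  00|(1|0)* : 14 states
  (00|(1|0)*)* : 16 states

16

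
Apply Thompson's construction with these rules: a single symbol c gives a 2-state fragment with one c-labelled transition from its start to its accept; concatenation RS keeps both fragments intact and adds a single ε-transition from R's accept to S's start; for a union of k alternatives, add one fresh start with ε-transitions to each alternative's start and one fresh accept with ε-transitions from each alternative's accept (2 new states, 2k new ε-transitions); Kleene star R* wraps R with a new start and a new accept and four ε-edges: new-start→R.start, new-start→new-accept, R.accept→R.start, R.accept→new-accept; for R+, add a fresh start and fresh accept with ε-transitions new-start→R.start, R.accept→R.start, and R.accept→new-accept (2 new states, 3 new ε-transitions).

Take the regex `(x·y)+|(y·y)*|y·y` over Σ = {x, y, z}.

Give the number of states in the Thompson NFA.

18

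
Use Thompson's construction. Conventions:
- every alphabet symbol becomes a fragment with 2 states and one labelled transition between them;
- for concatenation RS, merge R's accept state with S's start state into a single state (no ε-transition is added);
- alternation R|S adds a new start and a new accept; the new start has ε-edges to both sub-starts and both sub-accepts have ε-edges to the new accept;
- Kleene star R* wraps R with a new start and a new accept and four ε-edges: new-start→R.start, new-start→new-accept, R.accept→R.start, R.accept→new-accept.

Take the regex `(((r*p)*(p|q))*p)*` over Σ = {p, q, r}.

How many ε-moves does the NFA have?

Building bottom-up:
Each of the 5 symbol leaves contributes 0 ε-transitions.
  r* — 4 ε-transitions
  r*p — 4 ε-transitions
  (r*p)* — 8 ε-transitions
  p|q — 4 ε-transitions
  (r*p)*(p|q) — 12 ε-transitions
  ((r*p)*(p|q))* — 16 ε-transitions
  ((r*p)*(p|q))*p — 16 ε-transitions
  (((r*p)*(p|q))*p)* — 20 ε-transitions

20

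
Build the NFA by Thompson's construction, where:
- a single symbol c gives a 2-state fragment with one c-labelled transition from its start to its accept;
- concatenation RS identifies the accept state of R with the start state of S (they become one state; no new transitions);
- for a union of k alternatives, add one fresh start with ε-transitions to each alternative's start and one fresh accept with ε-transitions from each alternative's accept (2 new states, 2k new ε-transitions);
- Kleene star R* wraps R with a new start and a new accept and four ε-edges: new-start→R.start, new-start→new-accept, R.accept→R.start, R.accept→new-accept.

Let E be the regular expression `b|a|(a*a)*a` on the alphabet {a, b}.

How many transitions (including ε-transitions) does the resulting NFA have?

19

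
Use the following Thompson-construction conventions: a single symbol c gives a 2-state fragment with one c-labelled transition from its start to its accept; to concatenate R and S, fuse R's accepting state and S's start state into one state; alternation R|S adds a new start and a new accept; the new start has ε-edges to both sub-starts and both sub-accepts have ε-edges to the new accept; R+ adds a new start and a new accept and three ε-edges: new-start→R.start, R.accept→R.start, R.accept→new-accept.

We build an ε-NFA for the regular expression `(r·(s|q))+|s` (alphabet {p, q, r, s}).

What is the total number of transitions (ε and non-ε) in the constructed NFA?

Per subexpression:
Each of the 4 symbol leaves contributes 1 transition (1 symbol, 0 ε).
  s|q → 6 transitions (2 symbol, 4 ε)
  r·(s|q) → 7 transitions (3 symbol, 4 ε)
  (r·(s|q))+ → 10 transitions (3 symbol, 7 ε)
  (r·(s|q))+|s → 15 transitions (4 symbol, 11 ε)

15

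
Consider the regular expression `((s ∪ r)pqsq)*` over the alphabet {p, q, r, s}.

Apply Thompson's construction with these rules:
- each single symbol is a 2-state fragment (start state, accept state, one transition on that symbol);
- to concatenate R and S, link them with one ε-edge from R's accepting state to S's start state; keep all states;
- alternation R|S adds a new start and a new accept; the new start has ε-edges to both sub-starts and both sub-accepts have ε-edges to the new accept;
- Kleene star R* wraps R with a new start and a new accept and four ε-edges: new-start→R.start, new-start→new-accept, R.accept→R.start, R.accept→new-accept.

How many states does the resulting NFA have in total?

Recursing over subexpressions:
Each of the 6 symbol leaves contributes a 2-state fragment.
  s ∪ r — 6 states
  (s ∪ r)pqsq — 14 states
  ((s ∪ r)pqsq)* — 16 states

16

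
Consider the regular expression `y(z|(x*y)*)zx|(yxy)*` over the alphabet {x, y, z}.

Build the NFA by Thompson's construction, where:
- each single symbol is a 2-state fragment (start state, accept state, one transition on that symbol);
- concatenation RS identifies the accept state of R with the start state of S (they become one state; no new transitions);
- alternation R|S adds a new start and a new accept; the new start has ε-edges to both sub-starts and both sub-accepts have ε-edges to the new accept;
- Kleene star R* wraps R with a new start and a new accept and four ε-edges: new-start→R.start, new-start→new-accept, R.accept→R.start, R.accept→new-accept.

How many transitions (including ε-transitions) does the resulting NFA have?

Bottom-up over the parse tree:
Each of the 9 symbol leaves contributes 1 transition (1 symbol, 0 ε).
  x* = 5 transitions (1 symbol, 4 ε)
  x*y = 6 transitions (2 symbol, 4 ε)
  (x*y)* = 10 transitions (2 symbol, 8 ε)
  z|(x*y)* = 15 transitions (3 symbol, 12 ε)
  y(z|(x*y)*)zx = 18 transitions (6 symbol, 12 ε)
  yxy = 3 transitions (3 symbol, 0 ε)
  (yxy)* = 7 transitions (3 symbol, 4 ε)
  y(z|(x*y)*)zx|(yxy)* = 29 transitions (9 symbol, 20 ε)

29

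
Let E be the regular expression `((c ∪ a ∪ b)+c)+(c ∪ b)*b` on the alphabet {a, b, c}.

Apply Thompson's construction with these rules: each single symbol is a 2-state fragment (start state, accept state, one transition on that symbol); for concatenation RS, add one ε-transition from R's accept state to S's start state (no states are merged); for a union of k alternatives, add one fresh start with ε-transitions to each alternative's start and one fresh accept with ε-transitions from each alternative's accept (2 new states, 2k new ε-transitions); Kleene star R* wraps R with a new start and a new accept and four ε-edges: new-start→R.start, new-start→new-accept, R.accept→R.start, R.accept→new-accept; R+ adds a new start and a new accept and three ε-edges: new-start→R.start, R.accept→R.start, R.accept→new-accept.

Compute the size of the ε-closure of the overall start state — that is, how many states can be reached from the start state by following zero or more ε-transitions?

6

Compute the ε-closure size of each fragment's start state recursively; a symbol fragment's start has no outgoing ε-edge, so its closure is just itself (size 1).
  c ∪ a ∪ b → new start ε-reaches every alternative's start; none of them accept ε, so the new accept is not reached: C = 1 + 1 + 1 + 1 = 4
  (c ∪ a ∪ b)+ → new start ε-reaches only the body's start; the new accept needs a symbol first: C = 1 + 4 = 5
  (c ∪ a ∪ b)+c → same as the first factor's closure: C = 5
  ((c ∪ a ∪ b)+c)+ → new start ε-reaches only the body's start; the new accept needs a symbol first: C = 1 + 5 = 6
  c ∪ b → new start ε-reaches every alternative's start; none of them accept ε, so the new accept is not reached: C = 1 + 1 + 1 = 3
  (c ∪ b)* → new start has ε-edges to the inner start and to the new accept, so C = 2 + 3 = 5
  ((c ∪ a ∪ b)+c)+(c ∪ b)*b → C equals the left operand's closure size = 6 (its accept is not ε-reachable, so the closure stops there)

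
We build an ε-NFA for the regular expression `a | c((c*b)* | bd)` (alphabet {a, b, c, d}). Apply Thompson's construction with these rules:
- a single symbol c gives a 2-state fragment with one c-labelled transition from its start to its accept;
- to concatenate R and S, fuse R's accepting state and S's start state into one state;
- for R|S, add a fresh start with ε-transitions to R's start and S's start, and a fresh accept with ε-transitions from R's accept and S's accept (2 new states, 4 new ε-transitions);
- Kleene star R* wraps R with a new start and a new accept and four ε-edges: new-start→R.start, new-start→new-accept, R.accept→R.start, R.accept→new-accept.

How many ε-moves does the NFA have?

16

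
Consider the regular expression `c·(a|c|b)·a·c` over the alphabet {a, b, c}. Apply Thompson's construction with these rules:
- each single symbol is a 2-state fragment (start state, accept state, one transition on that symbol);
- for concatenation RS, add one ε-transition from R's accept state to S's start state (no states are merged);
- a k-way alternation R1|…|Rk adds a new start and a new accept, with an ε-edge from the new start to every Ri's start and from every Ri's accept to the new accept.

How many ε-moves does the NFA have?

9

Per subexpression:
Each of the 6 symbol leaves contributes 0 ε-transitions.
  a|c|b → 6 ε-transitions
  c·(a|c|b)·a·c → 9 ε-transitions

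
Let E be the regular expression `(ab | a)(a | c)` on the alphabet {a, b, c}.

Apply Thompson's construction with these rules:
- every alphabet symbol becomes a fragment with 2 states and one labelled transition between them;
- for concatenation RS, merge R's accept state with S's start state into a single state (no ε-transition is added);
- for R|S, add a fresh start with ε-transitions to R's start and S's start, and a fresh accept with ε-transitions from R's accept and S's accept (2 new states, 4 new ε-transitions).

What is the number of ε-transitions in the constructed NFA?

Building bottom-up:
Each of the 5 symbol leaves contributes 0 ε-transitions.
  ab → 0 ε-transitions
  ab | a → 4 ε-transitions
  a | c → 4 ε-transitions
  (ab | a)(a | c) → 8 ε-transitions

8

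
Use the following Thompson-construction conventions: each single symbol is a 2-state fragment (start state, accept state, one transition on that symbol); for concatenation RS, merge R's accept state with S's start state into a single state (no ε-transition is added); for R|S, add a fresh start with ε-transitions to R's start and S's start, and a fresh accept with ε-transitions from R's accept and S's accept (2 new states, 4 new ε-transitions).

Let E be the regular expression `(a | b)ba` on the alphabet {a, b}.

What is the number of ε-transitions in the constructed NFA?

4

Bottom-up over the parse tree:
Each of the 4 symbol leaves contributes 0 ε-transitions.
  a | b : 4 ε-transitions
  (a | b)ba : 4 ε-transitions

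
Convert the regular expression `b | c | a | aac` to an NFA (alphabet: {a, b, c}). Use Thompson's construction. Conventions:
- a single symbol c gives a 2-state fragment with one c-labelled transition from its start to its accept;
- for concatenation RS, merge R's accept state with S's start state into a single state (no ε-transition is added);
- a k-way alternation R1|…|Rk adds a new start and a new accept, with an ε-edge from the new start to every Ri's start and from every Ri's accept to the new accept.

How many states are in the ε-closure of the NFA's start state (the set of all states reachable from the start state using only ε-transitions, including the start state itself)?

5

Work bottom-up. For each fragment F, track |ε-closure(F.start)| and whether F's accept lies in that closure (i.e. whether F accepts ε). A single-symbol fragment has closure size 1 and does not accept ε.
  aac — same as the first factor's closure: C = 1
  b | c | a | aac — new start ε-reaches every alternative's start; none of them accept ε, so the new accept is not reached: C = 1 + 1 + 1 + 1 + 1 = 5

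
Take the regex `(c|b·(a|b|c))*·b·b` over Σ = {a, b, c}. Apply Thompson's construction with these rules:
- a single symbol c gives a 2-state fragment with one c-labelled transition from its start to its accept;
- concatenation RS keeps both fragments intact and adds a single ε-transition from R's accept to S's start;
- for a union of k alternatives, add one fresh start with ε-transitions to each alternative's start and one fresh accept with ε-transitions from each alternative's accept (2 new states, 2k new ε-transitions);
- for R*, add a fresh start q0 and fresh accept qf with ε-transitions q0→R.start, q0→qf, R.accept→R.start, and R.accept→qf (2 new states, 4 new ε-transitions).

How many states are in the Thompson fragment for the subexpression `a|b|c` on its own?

Fragment for `a|b|c`:
Each of the 3 symbol leaves contributes a 2-state fragment.
  a|b|c → 8 states

8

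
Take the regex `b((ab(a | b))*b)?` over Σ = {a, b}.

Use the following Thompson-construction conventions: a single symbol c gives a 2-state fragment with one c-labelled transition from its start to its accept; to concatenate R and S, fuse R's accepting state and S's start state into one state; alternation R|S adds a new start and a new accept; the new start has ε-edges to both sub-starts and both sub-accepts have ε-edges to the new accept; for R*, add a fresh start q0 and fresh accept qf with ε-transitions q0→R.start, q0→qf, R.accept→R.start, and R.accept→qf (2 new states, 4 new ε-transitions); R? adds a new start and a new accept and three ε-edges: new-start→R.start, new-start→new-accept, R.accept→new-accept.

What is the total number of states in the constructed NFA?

14

Bottom-up over the parse tree:
Each of the 6 symbol leaves contributes a 2-state fragment.
  a | b : 6 states
  ab(a | b) : 8 states
  (ab(a | b))* : 10 states
  (ab(a | b))*b : 11 states
  ((ab(a | b))*b)? : 13 states
  b((ab(a | b))*b)? : 14 states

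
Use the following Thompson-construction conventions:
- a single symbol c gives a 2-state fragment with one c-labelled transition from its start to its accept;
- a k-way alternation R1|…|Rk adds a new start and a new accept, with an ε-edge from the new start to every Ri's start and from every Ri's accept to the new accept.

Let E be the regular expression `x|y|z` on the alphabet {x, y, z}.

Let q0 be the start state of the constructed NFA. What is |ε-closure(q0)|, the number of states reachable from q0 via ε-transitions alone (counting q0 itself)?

Work bottom-up. For each fragment F, track |ε-closure(F.start)| and whether F's accept lies in that closure (i.e. whether F accepts ε). A single-symbol fragment has closure size 1 and does not accept ε.
  x|y|z : |closure| = 1 + 1 + 1 + 1 = 4 (the new accept is not ε-reachable since no branch accepts ε)

4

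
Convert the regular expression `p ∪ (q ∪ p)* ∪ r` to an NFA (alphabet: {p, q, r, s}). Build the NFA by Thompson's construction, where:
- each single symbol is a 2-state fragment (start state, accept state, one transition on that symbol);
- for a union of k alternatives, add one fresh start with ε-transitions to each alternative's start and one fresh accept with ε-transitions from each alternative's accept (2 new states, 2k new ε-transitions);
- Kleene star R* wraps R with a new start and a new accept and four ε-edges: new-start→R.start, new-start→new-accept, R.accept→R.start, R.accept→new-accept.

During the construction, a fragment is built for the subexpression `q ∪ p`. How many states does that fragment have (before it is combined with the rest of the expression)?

6

Fragment for `q ∪ p`:
Each of the 2 symbol leaves contributes a 2-state fragment.
  q ∪ p = 6 states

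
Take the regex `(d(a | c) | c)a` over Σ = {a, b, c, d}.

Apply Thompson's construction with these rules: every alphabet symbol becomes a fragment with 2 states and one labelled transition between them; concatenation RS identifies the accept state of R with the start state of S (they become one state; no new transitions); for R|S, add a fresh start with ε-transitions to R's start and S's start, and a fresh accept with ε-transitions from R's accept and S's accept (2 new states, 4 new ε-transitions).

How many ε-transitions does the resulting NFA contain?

8

Bottom-up over the parse tree:
Each of the 5 symbol leaves contributes 0 ε-transitions.
  a | c — 4 ε-transitions
  d(a | c) — 4 ε-transitions
  d(a | c) | c — 8 ε-transitions
  (d(a | c) | c)a — 8 ε-transitions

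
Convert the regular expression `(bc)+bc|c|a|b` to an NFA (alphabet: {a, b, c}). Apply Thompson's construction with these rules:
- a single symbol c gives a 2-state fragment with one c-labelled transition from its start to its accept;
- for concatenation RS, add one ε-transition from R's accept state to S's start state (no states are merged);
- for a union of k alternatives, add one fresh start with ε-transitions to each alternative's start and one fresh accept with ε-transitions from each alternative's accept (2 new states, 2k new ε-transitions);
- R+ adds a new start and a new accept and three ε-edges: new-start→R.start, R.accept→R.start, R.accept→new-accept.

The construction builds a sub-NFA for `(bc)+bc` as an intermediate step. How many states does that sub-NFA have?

10

Fragment for `(bc)+bc`:
Each of the 4 symbol leaves contributes a 2-state fragment.
  bc = 4 states
  (bc)+ = 6 states
  (bc)+bc = 10 states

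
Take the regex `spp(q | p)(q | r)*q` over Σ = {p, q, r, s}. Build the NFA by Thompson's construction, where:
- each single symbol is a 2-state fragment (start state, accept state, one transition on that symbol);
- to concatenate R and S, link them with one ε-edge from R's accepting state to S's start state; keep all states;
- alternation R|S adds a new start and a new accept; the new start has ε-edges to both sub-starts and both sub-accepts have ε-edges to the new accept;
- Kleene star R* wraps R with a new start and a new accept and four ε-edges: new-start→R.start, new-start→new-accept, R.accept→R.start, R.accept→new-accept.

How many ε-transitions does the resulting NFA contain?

17

Recursing over subexpressions:
Each of the 8 symbol leaves contributes 0 ε-transitions.
  q | p = 4 ε-transitions
  q | r = 4 ε-transitions
  (q | r)* = 8 ε-transitions
  spp(q | p)(q | r)*q = 17 ε-transitions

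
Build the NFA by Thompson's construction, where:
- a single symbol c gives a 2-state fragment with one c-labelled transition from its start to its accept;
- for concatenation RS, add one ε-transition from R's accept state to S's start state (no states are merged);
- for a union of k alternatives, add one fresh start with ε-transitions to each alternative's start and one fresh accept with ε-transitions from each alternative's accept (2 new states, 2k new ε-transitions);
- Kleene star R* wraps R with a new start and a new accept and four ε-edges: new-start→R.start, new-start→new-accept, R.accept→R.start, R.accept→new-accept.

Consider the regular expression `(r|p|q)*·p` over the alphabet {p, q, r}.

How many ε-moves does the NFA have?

11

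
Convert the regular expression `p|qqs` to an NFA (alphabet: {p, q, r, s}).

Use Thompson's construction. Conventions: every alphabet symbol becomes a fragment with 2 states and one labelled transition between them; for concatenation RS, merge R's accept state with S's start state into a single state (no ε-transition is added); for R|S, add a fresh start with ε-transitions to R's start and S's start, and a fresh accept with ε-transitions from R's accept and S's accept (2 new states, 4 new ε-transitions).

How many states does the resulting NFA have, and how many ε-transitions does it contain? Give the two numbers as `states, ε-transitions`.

8, 4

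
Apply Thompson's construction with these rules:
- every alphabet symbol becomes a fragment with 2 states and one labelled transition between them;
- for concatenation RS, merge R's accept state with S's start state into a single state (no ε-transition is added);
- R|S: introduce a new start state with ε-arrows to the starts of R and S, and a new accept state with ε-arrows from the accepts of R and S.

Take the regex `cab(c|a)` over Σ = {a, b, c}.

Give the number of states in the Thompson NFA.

9

Recursing over subexpressions:
Each of the 5 symbol leaves contributes a 2-state fragment.
  c|a — 6 states
  cab(c|a) — 9 states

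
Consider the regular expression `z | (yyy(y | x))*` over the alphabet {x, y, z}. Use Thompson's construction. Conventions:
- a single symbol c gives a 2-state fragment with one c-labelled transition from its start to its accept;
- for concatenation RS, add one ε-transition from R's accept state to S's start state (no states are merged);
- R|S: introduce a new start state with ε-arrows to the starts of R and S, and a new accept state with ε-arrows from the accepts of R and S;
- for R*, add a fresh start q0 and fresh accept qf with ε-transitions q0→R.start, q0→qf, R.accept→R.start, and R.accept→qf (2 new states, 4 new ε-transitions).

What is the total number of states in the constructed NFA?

Per subexpression:
Each of the 6 symbol leaves contributes a 2-state fragment.
  y | x → 6 states
  yyy(y | x) → 12 states
  (yyy(y | x))* → 14 states
  z | (yyy(y | x))* → 18 states

18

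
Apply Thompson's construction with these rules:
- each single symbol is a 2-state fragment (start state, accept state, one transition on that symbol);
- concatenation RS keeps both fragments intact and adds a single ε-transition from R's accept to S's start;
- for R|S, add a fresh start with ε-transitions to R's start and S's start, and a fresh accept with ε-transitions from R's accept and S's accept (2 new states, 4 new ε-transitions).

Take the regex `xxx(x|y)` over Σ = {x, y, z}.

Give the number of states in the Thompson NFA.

Per subexpression:
Each of the 5 symbol leaves contributes a 2-state fragment.
  x|y = 6 states
  xxx(x|y) = 12 states

12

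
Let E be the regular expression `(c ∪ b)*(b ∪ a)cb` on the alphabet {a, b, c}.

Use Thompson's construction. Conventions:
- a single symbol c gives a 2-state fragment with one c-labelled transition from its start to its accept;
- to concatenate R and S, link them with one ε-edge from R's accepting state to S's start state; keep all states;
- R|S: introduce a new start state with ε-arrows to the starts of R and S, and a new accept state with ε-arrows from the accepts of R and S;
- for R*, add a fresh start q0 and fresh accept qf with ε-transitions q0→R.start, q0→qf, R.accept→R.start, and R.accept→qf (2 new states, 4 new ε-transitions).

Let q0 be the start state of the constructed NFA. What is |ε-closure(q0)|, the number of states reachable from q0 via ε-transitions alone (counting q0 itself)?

Work bottom-up. For each fragment F, track |ε-closure(F.start)| and whether F's accept lies in that closure (i.e. whether F accepts ε). A single-symbol fragment has closure size 1 and does not accept ε.
  c ∪ b — |closure| = 1 + 1 + 1 = 3 (the new accept is not ε-reachable since no branch accepts ε)
  (c ∪ b)* — |closure| = 1 (new start) + 3 (body) + 1 (new accept) = 5
  b ∪ a — new start ε-reaches every alternative's start; none of them accept ε, so the new accept is not reached: |closure| = 1 + 1 + 1 = 3
  (c ∪ b)*(b ∪ a)cb — |closure| = 5 + 3 = 8 (closure spills across the concat boundary because the left factor accepts ε)

8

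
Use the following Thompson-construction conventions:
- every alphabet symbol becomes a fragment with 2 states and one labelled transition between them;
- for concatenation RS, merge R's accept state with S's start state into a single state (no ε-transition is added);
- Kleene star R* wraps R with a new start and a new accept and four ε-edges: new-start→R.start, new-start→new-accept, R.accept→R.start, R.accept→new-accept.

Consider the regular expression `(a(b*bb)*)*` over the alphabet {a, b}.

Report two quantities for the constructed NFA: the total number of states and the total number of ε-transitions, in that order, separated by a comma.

By structural recursion:
Each of the 4 symbol leaves contributes 2 states and 0 ε-transitions.
  b* = 4 states, 4 ε-transitions
  b*bb = 6 states, 4 ε-transitions
  (b*bb)* = 8 states, 8 ε-transitions
  a(b*bb)* = 9 states, 8 ε-transitions
  (a(b*bb)*)* = 11 states, 12 ε-transitions

11, 12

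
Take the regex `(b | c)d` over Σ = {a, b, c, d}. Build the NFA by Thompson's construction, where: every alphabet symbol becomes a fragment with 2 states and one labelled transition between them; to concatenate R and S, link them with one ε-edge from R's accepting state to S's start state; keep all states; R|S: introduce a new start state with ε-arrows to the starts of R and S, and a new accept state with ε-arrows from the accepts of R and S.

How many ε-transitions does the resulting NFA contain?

Bottom-up over the parse tree:
Each of the 3 symbol leaves contributes 0 ε-transitions.
  b | c → 4 ε-transitions
  (b | c)d → 5 ε-transitions

5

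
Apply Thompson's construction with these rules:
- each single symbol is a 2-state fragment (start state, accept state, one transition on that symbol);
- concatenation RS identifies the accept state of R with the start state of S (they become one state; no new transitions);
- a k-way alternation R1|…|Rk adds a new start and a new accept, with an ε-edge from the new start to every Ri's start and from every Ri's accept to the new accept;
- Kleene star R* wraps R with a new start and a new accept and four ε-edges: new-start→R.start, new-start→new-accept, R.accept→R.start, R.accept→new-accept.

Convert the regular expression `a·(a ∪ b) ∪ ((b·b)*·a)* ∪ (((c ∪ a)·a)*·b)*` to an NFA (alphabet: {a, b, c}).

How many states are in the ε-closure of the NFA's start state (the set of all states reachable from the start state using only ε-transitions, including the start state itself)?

15

Let C(F) = |ε-closure(F.start)| within fragment F, and note whether F accepts ε. Symbol fragments have C = 1 and do not accept ε. Then:
  a ∪ b : new start ε-reaches every alternative's start; none of them accept ε, so the new accept is not reached: |closure| = 1 + 1 + 1 = 3
  a·(a ∪ b) : same as the first factor's closure: |closure| = 1
  b·b : |closure| equals the left operand's closure size = 1 (its accept is not ε-reachable, so the closure stops there)
  (b·b)* : new start has ε-edges to the inner start and to the new accept, so |closure| = 2 + 1 = 3
  (b·b)*·a : the left operand accepts ε, so the closure extends into the next operand (the shared merged state is already counted); |closure| = 3 + (1−1) = 3
  ((b·b)*·a)* : |closure| = 1 (new start) + 3 (body) + 1 (new accept) = 5
  c ∪ a : |closure| = 1 + 1 + 1 = 3 (the new accept is not ε-reachable since no branch accepts ε)
  (c ∪ a)·a : |closure| equals the left operand's closure size = 3 (its accept is not ε-reachable, so the closure stops there)
  ((c ∪ a)·a)* : the star's fresh start ε-reaches both the body's start and the fresh accept: |closure| = 2 + 3 = 5
  ((c ∪ a)·a)*·b : the left operand accepts ε, so the closure extends into the next operand (the shared merged state is already counted); |closure| = 5 + (1−1) = 5
  (((c ∪ a)·a)*·b)* : the star's fresh start ε-reaches both the body's start and the fresh accept: |closure| = 2 + 5 = 7
  a·(a ∪ b) ∪ ((b·b)*·a)* ∪ (((c ∪ a)·a)*·b)* : new start ε-reaches every alternative's start; at least one alternative accepts ε, so the union's new accept is reached too: |closure| = 1 + 1 + 5 + 7 + 1 = 15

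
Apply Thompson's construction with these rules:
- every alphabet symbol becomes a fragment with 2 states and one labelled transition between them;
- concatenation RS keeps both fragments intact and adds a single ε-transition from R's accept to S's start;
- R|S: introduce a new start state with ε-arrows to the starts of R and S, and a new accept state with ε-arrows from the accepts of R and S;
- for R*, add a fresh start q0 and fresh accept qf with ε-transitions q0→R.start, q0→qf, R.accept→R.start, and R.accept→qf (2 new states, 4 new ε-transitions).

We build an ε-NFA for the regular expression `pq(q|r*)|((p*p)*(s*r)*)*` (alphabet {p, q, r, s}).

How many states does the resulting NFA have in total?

Per subexpression:
Each of the 8 symbol leaves contributes a 2-state fragment.
  r* : 4 states
  q|r* : 8 states
  pq(q|r*) : 12 states
  p* : 4 states
  p*p : 6 states
  (p*p)* : 8 states
  s* : 4 states
  s*r : 6 states
  (s*r)* : 8 states
  (p*p)*(s*r)* : 16 states
  ((p*p)*(s*r)*)* : 18 states
  pq(q|r*)|((p*p)*(s*r)*)* : 32 states

32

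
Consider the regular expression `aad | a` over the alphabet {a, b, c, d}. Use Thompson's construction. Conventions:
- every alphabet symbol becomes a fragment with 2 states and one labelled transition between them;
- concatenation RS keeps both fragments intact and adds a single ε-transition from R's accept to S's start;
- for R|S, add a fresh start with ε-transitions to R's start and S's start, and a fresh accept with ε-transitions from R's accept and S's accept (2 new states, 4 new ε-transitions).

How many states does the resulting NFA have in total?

10

By structural recursion:
Each of the 4 symbol leaves contributes a 2-state fragment.
  aad = 6 states
  aad | a = 10 states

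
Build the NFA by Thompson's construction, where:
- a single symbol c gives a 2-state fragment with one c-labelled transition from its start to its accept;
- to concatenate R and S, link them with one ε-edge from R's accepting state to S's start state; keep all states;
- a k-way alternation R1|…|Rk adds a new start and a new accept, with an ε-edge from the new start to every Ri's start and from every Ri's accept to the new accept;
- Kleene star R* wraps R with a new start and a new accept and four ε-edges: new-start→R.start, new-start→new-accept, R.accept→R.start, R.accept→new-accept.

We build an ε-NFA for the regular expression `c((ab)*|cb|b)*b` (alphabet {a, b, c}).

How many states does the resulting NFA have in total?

Bottom-up over the parse tree:
Each of the 7 symbol leaves contributes a 2-state fragment.
  ab : 4 states
  (ab)* : 6 states
  cb : 4 states
  (ab)*|cb|b : 14 states
  ((ab)*|cb|b)* : 16 states
  c((ab)*|cb|b)*b : 20 states

20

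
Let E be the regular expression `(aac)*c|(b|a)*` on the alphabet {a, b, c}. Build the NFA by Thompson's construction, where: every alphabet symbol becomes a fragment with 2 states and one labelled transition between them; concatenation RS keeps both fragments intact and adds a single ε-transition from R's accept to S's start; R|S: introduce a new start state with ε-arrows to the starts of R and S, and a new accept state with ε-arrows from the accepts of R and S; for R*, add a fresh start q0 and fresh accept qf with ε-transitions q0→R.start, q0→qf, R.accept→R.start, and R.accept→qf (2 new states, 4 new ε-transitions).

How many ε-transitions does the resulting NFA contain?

Building bottom-up:
Each of the 6 symbol leaves contributes 0 ε-transitions.
  aac : 2 ε-transitions
  (aac)* : 6 ε-transitions
  (aac)*c : 7 ε-transitions
  b|a : 4 ε-transitions
  (b|a)* : 8 ε-transitions
  (aac)*c|(b|a)* : 19 ε-transitions

19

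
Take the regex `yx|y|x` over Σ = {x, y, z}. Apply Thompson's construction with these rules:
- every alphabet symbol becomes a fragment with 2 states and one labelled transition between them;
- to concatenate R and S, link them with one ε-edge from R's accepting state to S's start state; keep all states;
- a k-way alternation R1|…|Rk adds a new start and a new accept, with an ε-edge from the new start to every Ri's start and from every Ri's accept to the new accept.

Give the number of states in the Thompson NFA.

Per subexpression:
Each of the 4 symbol leaves contributes a 2-state fragment.
  yx — 4 states
  yx|y|x — 10 states

10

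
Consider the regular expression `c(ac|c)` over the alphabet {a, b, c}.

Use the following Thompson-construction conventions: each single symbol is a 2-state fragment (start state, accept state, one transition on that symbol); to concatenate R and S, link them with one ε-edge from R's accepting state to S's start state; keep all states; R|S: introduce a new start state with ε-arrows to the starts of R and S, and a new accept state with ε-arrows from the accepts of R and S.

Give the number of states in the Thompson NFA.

10

By structural recursion:
Each of the 4 symbol leaves contributes a 2-state fragment.
  ac — 4 states
  ac|c — 8 states
  c(ac|c) — 10 states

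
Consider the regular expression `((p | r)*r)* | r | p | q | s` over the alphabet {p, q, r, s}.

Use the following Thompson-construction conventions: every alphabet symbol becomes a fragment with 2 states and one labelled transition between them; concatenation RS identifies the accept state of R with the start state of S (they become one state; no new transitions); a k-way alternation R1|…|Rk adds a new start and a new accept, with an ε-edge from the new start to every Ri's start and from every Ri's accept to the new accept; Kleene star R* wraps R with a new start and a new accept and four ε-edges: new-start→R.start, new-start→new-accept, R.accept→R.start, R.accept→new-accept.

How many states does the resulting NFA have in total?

By structural recursion:
Each of the 7 symbol leaves contributes a 2-state fragment.
  p | r — 6 states
  (p | r)* — 8 states
  (p | r)*r — 9 states
  ((p | r)*r)* — 11 states
  ((p | r)*r)* | r | p | q | s — 21 states

21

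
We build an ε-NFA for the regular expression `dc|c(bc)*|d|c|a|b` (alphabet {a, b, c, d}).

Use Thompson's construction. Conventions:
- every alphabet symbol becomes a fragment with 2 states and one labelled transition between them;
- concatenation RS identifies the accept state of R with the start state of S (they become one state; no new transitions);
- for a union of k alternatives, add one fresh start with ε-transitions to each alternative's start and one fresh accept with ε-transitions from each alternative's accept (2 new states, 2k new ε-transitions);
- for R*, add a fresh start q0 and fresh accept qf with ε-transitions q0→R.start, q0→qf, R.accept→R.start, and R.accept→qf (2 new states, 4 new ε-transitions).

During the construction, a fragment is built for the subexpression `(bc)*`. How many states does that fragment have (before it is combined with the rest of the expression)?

Fragment for `(bc)*`:
Each of the 2 symbol leaves contributes a 2-state fragment.
  bc → 3 states
  (bc)* → 5 states

5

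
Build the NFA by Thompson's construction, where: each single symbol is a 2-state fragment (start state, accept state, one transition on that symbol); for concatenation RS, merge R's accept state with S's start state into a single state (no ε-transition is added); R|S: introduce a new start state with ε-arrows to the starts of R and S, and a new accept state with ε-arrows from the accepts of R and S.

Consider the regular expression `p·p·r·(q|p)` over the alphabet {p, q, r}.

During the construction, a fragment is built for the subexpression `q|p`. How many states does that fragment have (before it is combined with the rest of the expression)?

Fragment for `q|p`:
Each of the 2 symbol leaves contributes a 2-state fragment.
  q|p — 6 states

6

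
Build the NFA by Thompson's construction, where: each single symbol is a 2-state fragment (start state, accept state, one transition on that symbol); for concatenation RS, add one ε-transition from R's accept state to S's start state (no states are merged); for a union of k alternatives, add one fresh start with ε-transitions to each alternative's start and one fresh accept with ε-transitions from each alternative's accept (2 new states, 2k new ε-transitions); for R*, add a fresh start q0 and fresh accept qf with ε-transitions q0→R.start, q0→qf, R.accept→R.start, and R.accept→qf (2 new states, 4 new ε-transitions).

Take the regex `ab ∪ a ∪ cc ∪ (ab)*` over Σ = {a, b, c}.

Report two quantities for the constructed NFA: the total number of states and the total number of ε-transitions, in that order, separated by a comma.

18, 15

Per subexpression:
Each of the 7 symbol leaves contributes 2 states and 0 ε-transitions.
  ab → 4 states, 1 ε-transition
  cc → 4 states, 1 ε-transition
  ab → 4 states, 1 ε-transition
  (ab)* → 6 states, 5 ε-transitions
  ab ∪ a ∪ cc ∪ (ab)* → 18 states, 15 ε-transitions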